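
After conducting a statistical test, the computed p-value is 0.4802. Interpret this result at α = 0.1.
Since p = 0.4802 > α = 0.1, fail to reject H₀.
There is insufficient evidence to reject the null hypothesis; the result is not statistically significant at the 0.1 level.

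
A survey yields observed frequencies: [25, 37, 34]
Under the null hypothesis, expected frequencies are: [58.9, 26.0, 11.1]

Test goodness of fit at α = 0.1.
Chi-square goodness of fit test:
H₀: observed counts match expected distribution
H₁: observed counts differ from expected distribution
df = k - 1 = 2
χ² = Σ(O - E)²/E
   = (25 - 58.9)²/58.9 + (37 - 26.0)²/26.0 + (34 - 11.1)²/11.1
   = 19.511 + 4.654 + 47.244
   = 71.41
p-value < 0.0001

Since p-value < α = 0.1, we reject H₀.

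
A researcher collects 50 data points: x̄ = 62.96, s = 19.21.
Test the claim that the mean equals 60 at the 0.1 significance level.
One-sample t-test:
H₀: μ = 60
H₁: μ ≠ 60
df = n - 1 = 49
t = (x̄ - μ₀) / (s/√n) = (62.96 - 60) / (19.21/√50) = 1.090
p-value = 0.2812

Since p-value > α = 0.1, we fail to reject H₀.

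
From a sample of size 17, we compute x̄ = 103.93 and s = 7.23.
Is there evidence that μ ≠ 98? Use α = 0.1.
One-sample t-test:
H₀: μ = 98
H₁: μ ≠ 98
df = n - 1 = 16
t = (x̄ - μ₀) / (s/√n) = (103.93 - 98) / (7.23/√17) = 3.382
p-value = 0.0038

Since p-value < α = 0.1, we reject H₀.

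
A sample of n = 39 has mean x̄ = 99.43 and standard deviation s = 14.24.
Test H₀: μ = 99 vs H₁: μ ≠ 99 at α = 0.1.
One-sample t-test:
H₀: μ = 99
H₁: μ ≠ 99
df = n - 1 = 38
t = (x̄ - μ₀) / (s/√n) = (99.43 - 99) / (14.24/√39) = 0.189
p-value = 0.8514

Since p-value > α = 0.1, we fail to reject H₀.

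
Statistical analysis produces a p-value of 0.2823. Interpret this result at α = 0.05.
Since p = 0.2823 > α = 0.05, fail to reject H₀.
There is insufficient evidence to reject the null hypothesis; the result is not statistically significant at the 0.05 level.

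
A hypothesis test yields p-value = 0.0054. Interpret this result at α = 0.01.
Since p = 0.0054 < α = 0.01, reject H₀.
There is sufficient evidence to reject the null hypothesis; the result is statistically significant at the 0.01 level.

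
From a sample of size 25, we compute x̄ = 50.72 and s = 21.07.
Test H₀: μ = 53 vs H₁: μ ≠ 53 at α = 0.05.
One-sample t-test:
H₀: μ = 53
H₁: μ ≠ 53
df = n - 1 = 24
t = (x̄ - μ₀) / (s/√n) = (50.72 - 53) / (21.07/√25) = -0.541
p-value = 0.5935

Since p-value > α = 0.05, we fail to reject H₀.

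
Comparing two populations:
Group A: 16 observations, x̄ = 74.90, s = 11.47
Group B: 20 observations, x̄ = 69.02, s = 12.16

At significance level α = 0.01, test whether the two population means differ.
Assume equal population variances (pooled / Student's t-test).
Student's two-sample t-test (equal variances):
H₀: μ₁ = μ₂
H₁: μ₁ ≠ μ₂
df = n₁ + n₂ - 2 = 34
Pooled variance s_p² = [(n₁-1)s₁² + (n₂-1)s₂²] / (n₁ + n₂ - 2) = [(15)(11.47²) + (19)(12.16²)] / 34 = 140.6723
SE = √(s_p²(1/n₁ + 1/n₂)) = √(140.6723 × (1/16 + 1/20)) = 3.9781
t = (x̄₁ - x̄₂) / SE = (74.90 - 69.02) / 3.9781 = 5.88 / 3.9781 = 1.478
p-value = 0.1486

Since p-value > α = 0.01, we fail to reject H₀.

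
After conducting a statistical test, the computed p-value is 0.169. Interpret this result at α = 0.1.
Since p = 0.169 > α = 0.1, fail to reject H₀.
There is insufficient evidence to reject the null hypothesis; the result is not statistically significant at the 0.1 level.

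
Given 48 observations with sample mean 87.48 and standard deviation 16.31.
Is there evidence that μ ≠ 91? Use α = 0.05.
One-sample t-test:
H₀: μ = 91
H₁: μ ≠ 91
df = n - 1 = 47
t = (x̄ - μ₀) / (s/√n) = (87.48 - 91) / (16.31/√48) = -1.495
p-value = 0.1415

Since p-value > α = 0.05, we fail to reject H₀.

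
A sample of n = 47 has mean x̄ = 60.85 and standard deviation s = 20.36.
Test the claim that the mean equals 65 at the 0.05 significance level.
One-sample t-test:
H₀: μ = 65
H₁: μ ≠ 65
df = n - 1 = 46
t = (x̄ - μ₀) / (s/√n) = (60.85 - 65) / (20.36/√47) = -1.397
p-value = 0.1690

Since p-value > α = 0.05, we fail to reject H₀.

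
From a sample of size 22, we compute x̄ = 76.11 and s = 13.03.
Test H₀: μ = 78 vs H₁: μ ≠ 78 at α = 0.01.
One-sample t-test:
H₀: μ = 78
H₁: μ ≠ 78
df = n - 1 = 21
t = (x̄ - μ₀) / (s/√n) = (76.11 - 78) / (13.03/√22) = -0.680
p-value = 0.5037

Since p-value > α = 0.01, we fail to reject H₀.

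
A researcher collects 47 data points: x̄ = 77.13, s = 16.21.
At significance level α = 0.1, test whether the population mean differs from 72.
One-sample t-test:
H₀: μ = 72
H₁: μ ≠ 72
df = n - 1 = 46
t = (x̄ - μ₀) / (s/√n) = (77.13 - 72) / (16.21/√47) = 2.170
p-value = 0.0352

Since p-value < α = 0.1, we reject H₀.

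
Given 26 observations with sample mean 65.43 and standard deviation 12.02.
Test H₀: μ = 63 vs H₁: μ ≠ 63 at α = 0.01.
One-sample t-test:
H₀: μ = 63
H₁: μ ≠ 63
df = n - 1 = 25
t = (x̄ - μ₀) / (s/√n) = (65.43 - 63) / (12.02/√26) = 1.031
p-value = 0.3125

Since p-value > α = 0.01, we fail to reject H₀.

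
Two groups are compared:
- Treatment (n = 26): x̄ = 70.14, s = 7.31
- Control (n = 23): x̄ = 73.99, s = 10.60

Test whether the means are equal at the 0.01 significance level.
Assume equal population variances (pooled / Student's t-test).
Student's two-sample t-test (equal variances):
H₀: μ₁ = μ₂
H₁: μ₁ ≠ μ₂
df = n₁ + n₂ - 2 = 47
Pooled variance s_p² = [(n₁-1)s₁² + (n₂-1)s₂²] / (n₁ + n₂ - 2) = [(25)(7.31²) + (22)(10.60²)] / 47 = 81.0175
SE = √(s_p²(1/n₁ + 1/n₂)) = √(81.0175 × (1/26 + 1/23)) = 2.5765
t = (x̄₁ - x̄₂) / SE = (70.14 - 73.99) / 2.5765 = -3.85 / 2.5765 = -1.494
p-value = 0.1418

Since p-value > α = 0.01, we fail to reject H₀.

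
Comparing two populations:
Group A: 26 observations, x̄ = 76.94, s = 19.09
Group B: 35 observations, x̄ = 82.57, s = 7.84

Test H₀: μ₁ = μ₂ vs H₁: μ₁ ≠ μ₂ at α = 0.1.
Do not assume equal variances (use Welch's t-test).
Welch's two-sample t-test:
H₀: μ₁ = μ₂
H₁: μ₁ ≠ μ₂
s₁²/n₁ = 19.09²/26 = 14.0165,  s₂²/n₂ = 7.84²/35 = 1.7562
SE = √(s₁²/n₁ + s₂²/n₂) = √(14.0165 + 1.7562) = 3.9715
df (Welch-Satterthwaite) = (s₁²/n₁ + s₂²/n₂)² / [(s₁²/n₁)²/(n₁-1) + (s₂²/n₂)²/(n₂-1)] ≈ 31.30
t = (x̄₁ - x̄₂) / SE = (76.94 - 82.57) / 3.9715 = -5.63 / 3.9715 = -1.418
p-value = 0.1662

Since p-value > α = 0.1, we fail to reject H₀.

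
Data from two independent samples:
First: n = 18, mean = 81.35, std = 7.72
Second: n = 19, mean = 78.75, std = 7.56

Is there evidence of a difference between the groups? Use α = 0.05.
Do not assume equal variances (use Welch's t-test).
Welch's two-sample t-test:
H₀: μ₁ = μ₂
H₁: μ₁ ≠ μ₂
s₁²/n₁ = 7.72²/18 = 3.3110,  s₂²/n₂ = 7.56²/19 = 3.0081
SE = √(s₁²/n₁ + s₂²/n₂) = √(3.3110 + 3.0081) = 2.5138
df (Welch-Satterthwaite) = (s₁²/n₁ + s₂²/n₂)² / [(s₁²/n₁)²/(n₁-1) + (s₂²/n₂)²/(n₂-1)] ≈ 34.80
t = (x̄₁ - x̄₂) / SE = (81.35 - 78.75) / 2.5138 = 2.60 / 2.5138 = 1.034
p-value = 0.3081

Since p-value > α = 0.05, we fail to reject H₀.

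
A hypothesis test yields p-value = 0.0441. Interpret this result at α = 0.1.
Since p = 0.0441 < α = 0.1, reject H₀.
There is sufficient evidence to reject the null hypothesis; the result is statistically significant at the 0.1 level.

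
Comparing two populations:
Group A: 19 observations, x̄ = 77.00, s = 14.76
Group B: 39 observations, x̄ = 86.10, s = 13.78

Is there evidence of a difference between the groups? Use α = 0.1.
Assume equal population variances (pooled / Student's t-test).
Student's two-sample t-test (equal variances):
H₀: μ₁ = μ₂
H₁: μ₁ ≠ μ₂
df = n₁ + n₂ - 2 = 56
Pooled variance s_p² = [(n₁-1)s₁² + (n₂-1)s₂²] / (n₁ + n₂ - 2) = [(18)(14.76²) + (38)(13.78²)] / 56 = 198.8785
SE = √(s_p²(1/n₁ + 1/n₂)) = √(198.8785 × (1/19 + 1/39)) = 3.9455
t = (x̄₁ - x̄₂) / SE = (77.00 - 86.10) / 3.9455 = -9.10 / 3.9455 = -2.306
p-value = 0.0248

Since p-value < α = 0.1, we reject H₀.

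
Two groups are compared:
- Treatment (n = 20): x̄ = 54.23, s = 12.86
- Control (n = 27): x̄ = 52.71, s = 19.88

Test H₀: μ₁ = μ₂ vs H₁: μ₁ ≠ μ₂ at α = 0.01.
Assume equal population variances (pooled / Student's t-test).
Student's two-sample t-test (equal variances):
H₀: μ₁ = μ₂
H₁: μ₁ ≠ μ₂
df = n₁ + n₂ - 2 = 45
Pooled variance s_p² = [(n₁-1)s₁² + (n₂-1)s₂²] / (n₁ + n₂ - 2) = [(19)(12.86²) + (26)(19.88²)] / 45 = 298.1730
SE = √(s_p²(1/n₁ + 1/n₂)) = √(298.1730 × (1/20 + 1/27)) = 5.0943
t = (x̄₁ - x̄₂) / SE = (54.23 - 52.71) / 5.0943 = 1.52 / 5.0943 = 0.298
p-value = 0.7668

Since p-value > α = 0.01, we fail to reject H₀.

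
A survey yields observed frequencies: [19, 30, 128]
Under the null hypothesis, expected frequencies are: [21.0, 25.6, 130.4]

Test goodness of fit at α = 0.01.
Chi-square goodness of fit test:
H₀: observed counts match expected distribution
H₁: observed counts differ from expected distribution
df = k - 1 = 2
χ² = Σ(O - E)²/E
   = (19 - 21.0)²/21.0 + (30 - 25.6)²/25.6 + (128 - 130.4)²/130.4
   = 0.190 + 0.756 + 0.044
   = 0.99
p-value = 0.6093

Since p-value > α = 0.01, we fail to reject H₀.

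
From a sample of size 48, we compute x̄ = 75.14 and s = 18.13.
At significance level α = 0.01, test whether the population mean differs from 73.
One-sample t-test:
H₀: μ = 73
H₁: μ ≠ 73
df = n - 1 = 47
t = (x̄ - μ₀) / (s/√n) = (75.14 - 73) / (18.13/√48) = 0.818
p-value = 0.4176

Since p-value > α = 0.01, we fail to reject H₀.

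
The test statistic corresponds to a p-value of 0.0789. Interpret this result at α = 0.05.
Since p = 0.0789 > α = 0.05, fail to reject H₀.
There is insufficient evidence to reject the null hypothesis; the result is not statistically significant at the 0.05 level.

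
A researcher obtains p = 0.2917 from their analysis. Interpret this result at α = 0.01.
Since p = 0.2917 > α = 0.01, fail to reject H₀.
There is insufficient evidence to reject the null hypothesis; the result is not statistically significant at the 0.01 level.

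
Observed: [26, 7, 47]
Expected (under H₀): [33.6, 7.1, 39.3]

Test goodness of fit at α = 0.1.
Chi-square goodness of fit test:
H₀: observed counts match expected distribution
H₁: observed counts differ from expected distribution
df = k - 1 = 2
χ² = Σ(O - E)²/E
   = (26 - 33.6)²/33.6 + (7 - 7.1)²/7.1 + (47 - 39.3)²/39.3
   = 1.719 + 0.001 + 1.509
   = 3.23
p-value = 0.1990

Since p-value > α = 0.1, we fail to reject H₀.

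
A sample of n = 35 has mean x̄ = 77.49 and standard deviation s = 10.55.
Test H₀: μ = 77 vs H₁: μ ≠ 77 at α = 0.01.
One-sample t-test:
H₀: μ = 77
H₁: μ ≠ 77
df = n - 1 = 34
t = (x̄ - μ₀) / (s/√n) = (77.49 - 77) / (10.55/√35) = 0.275
p-value = 0.7852

Since p-value > α = 0.01, we fail to reject H₀.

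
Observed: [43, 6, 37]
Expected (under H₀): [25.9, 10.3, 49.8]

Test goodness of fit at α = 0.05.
Chi-square goodness of fit test:
H₀: observed counts match expected distribution
H₁: observed counts differ from expected distribution
df = k - 1 = 2
χ² = Σ(O - E)²/E
   = (43 - 25.9)²/25.9 + (6 - 10.3)²/10.3 + (37 - 49.8)²/49.8
   = 11.290 + 1.795 + 3.290
   = 16.38
p-value = 0.0003

Since p-value < α = 0.05, we reject H₀.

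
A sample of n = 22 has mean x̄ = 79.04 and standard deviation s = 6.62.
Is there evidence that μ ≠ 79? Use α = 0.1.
One-sample t-test:
H₀: μ = 79
H₁: μ ≠ 79
df = n - 1 = 21
t = (x̄ - μ₀) / (s/√n) = (79.04 - 79) / (6.62/√22) = 0.028
p-value = 0.9777

Since p-value > α = 0.1, we fail to reject H₀.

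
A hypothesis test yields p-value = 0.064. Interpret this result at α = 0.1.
Since p = 0.064 < α = 0.1, reject H₀.
There is sufficient evidence to reject the null hypothesis; the result is statistically significant at the 0.1 level.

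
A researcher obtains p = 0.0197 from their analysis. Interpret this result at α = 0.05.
Since p = 0.0197 < α = 0.05, reject H₀.
There is sufficient evidence to reject the null hypothesis; the result is statistically significant at the 0.05 level.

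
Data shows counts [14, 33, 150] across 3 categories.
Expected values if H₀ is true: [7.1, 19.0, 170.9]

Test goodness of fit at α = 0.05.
Chi-square goodness of fit test:
H₀: observed counts match expected distribution
H₁: observed counts differ from expected distribution
df = k - 1 = 2
χ² = Σ(O - E)²/E
   = (14 - 7.1)²/7.1 + (33 - 19.0)²/19.0 + (150 - 170.9)²/170.9
   = 6.706 + 10.316 + 2.556
   = 19.58
p-value = 0.0001

Since p-value < α = 0.05, we reject H₀.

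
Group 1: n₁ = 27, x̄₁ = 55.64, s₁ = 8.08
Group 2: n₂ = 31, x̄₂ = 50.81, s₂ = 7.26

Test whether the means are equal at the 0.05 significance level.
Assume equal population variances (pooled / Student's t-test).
Student's two-sample t-test (equal variances):
H₀: μ₁ = μ₂
H₁: μ₁ ≠ μ₂
df = n₁ + n₂ - 2 = 56
Pooled variance s_p² = [(n₁-1)s₁² + (n₂-1)s₂²] / (n₁ + n₂ - 2) = [(26)(8.08²) + (30)(7.26²)] / 56 = 58.5478
SE = √(s_p²(1/n₁ + 1/n₂)) = √(58.5478 × (1/27 + 1/31)) = 2.0142
t = (x̄₁ - x̄₂) / SE = (55.64 - 50.81) / 2.0142 = 4.83 / 2.0142 = 2.398
p-value = 0.0198

Since p-value < α = 0.05, we reject H₀.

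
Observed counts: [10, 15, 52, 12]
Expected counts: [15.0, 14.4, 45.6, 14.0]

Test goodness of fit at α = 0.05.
Chi-square goodness of fit test:
H₀: observed counts match expected distribution
H₁: observed counts differ from expected distribution
df = k - 1 = 3
χ² = Σ(O - E)²/E
   = (10 - 15.0)²/15.0 + (15 - 14.4)²/14.4 + (52 - 45.6)²/45.6 + (12 - 14.0)²/14.0
   = 1.667 + 0.025 + 0.898 + 0.286
   = 2.88
p-value = 0.4112

Since p-value > α = 0.05, we fail to reject H₀.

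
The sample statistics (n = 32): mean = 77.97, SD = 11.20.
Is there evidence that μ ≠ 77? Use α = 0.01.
One-sample t-test:
H₀: μ = 77
H₁: μ ≠ 77
df = n - 1 = 31
t = (x̄ - μ₀) / (s/√n) = (77.97 - 77) / (11.20/√32) = 0.490
p-value = 0.6276

Since p-value > α = 0.01, we fail to reject H₀.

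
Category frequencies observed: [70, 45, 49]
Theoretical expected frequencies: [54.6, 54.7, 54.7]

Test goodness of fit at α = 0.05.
Chi-square goodness of fit test:
H₀: observed counts match expected distribution
H₁: observed counts differ from expected distribution
df = k - 1 = 2
χ² = Σ(O - E)²/E
   = (70 - 54.6)²/54.6 + (45 - 54.7)²/54.7 + (49 - 54.7)²/54.7
   = 4.344 + 1.720 + 0.594
   = 6.66
p-value = 0.0358

Since p-value < α = 0.05, we reject H₀.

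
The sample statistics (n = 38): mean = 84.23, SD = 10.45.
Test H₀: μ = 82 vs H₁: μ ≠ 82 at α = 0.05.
One-sample t-test:
H₀: μ = 82
H₁: μ ≠ 82
df = n - 1 = 37
t = (x̄ - μ₀) / (s/√n) = (84.23 - 82) / (10.45/√38) = 1.315
p-value = 0.1964

Since p-value > α = 0.05, we fail to reject H₀.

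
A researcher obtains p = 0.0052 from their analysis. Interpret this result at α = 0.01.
Since p = 0.0052 < α = 0.01, reject H₀.
There is sufficient evidence to reject the null hypothesis; the result is statistically significant at the 0.01 level.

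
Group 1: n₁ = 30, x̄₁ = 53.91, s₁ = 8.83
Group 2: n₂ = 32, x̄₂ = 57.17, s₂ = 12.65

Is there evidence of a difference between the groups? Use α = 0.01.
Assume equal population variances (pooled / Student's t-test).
Student's two-sample t-test (equal variances):
H₀: μ₁ = μ₂
H₁: μ₁ ≠ μ₂
df = n₁ + n₂ - 2 = 60
Pooled variance s_p² = [(n₁-1)s₁² + (n₂-1)s₂²] / (n₁ + n₂ - 2) = [(29)(8.83²) + (31)(12.65²)] / 60 = 120.3633
SE = √(s_p²(1/n₁ + 1/n₂)) = √(120.3633 × (1/30 + 1/32)) = 2.7881
t = (x̄₁ - x̄₂) / SE = (53.91 - 57.17) / 2.7881 = -3.26 / 2.7881 = -1.169
p-value = 0.2469

Since p-value > α = 0.01, we fail to reject H₀.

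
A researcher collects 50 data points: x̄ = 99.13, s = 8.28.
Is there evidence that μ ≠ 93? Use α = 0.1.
One-sample t-test:
H₀: μ = 93
H₁: μ ≠ 93
df = n - 1 = 49
t = (x̄ - μ₀) / (s/√n) = (99.13 - 93) / (8.28/√50) = 5.235
p-value < 0.0001

Since p-value < α = 0.1, we reject H₀.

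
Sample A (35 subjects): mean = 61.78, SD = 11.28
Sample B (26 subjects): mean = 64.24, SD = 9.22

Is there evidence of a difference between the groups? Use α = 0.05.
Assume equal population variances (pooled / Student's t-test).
Student's two-sample t-test (equal variances):
H₀: μ₁ = μ₂
H₁: μ₁ ≠ μ₂
df = n₁ + n₂ - 2 = 59
Pooled variance s_p² = [(n₁-1)s₁² + (n₂-1)s₂²] / (n₁ + n₂ - 2) = [(34)(11.28²) + (25)(9.22²)] / 59 = 109.3443
SE = √(s_p²(1/n₁ + 1/n₂)) = √(109.3443 × (1/35 + 1/26)) = 2.7073
t = (x̄₁ - x̄₂) / SE = (61.78 - 64.24) / 2.7073 = -2.46 / 2.7073 = -0.909
p-value = 0.3672

Since p-value > α = 0.05, we fail to reject H₀.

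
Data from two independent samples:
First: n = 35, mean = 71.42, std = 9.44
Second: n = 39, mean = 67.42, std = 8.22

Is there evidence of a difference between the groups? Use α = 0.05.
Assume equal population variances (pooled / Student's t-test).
Student's two-sample t-test (equal variances):
H₀: μ₁ = μ₂
H₁: μ₁ ≠ μ₂
df = n₁ + n₂ - 2 = 72
Pooled variance s_p² = [(n₁-1)s₁² + (n₂-1)s₂²] / (n₁ + n₂ - 2) = [(34)(9.44²) + (38)(8.22²)] / 72 = 77.7425
SE = √(s_p²(1/n₁ + 1/n₂)) = √(77.7425 × (1/35 + 1/39)) = 2.0530
t = (x̄₁ - x̄₂) / SE = (71.42 - 67.42) / 2.0530 = 4.00 / 2.0530 = 1.948
p-value = 0.0553

Since p-value > α = 0.05, we fail to reject H₀.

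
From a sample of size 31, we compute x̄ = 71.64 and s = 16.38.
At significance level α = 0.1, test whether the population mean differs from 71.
One-sample t-test:
H₀: μ = 71
H₁: μ ≠ 71
df = n - 1 = 30
t = (x̄ - μ₀) / (s/√n) = (71.64 - 71) / (16.38/√31) = 0.218
p-value = 0.8293

Since p-value > α = 0.1, we fail to reject H₀.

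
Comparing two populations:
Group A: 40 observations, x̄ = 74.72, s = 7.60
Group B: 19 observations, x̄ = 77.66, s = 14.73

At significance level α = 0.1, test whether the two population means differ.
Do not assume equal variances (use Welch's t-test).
Welch's two-sample t-test:
H₀: μ₁ = μ₂
H₁: μ₁ ≠ μ₂
s₁²/n₁ = 7.60²/40 = 1.4440,  s₂²/n₂ = 14.73²/19 = 11.4196
SE = √(s₁²/n₁ + s₂²/n₂) = √(1.4440 + 11.4196) = 3.5866
df (Welch-Satterthwaite) = (s₁²/n₁ + s₂²/n₂)² / [(s₁²/n₁)²/(n₁-1) + (s₂²/n₂)²/(n₂-1)] ≈ 22.67
t = (x̄₁ - x̄₂) / SE = (74.72 - 77.66) / 3.5866 = -2.94 / 3.5866 = -0.820
p-value = 0.4209

Since p-value > α = 0.1, we fail to reject H₀.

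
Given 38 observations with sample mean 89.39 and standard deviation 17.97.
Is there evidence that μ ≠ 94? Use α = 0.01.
One-sample t-test:
H₀: μ = 94
H₁: μ ≠ 94
df = n - 1 = 37
t = (x̄ - μ₀) / (s/√n) = (89.39 - 94) / (17.97/√38) = -1.581
p-value = 0.1223

Since p-value > α = 0.01, we fail to reject H₀.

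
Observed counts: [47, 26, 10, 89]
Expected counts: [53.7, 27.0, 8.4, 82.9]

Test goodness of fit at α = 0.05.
Chi-square goodness of fit test:
H₀: observed counts match expected distribution
H₁: observed counts differ from expected distribution
df = k - 1 = 3
χ² = Σ(O - E)²/E
   = (47 - 53.7)²/53.7 + (26 - 27.0)²/27.0 + (10 - 8.4)²/8.4 + (89 - 82.9)²/82.9
   = 0.836 + 0.037 + 0.305 + 0.449
   = 1.63
p-value = 0.6534

Since p-value > α = 0.05, we fail to reject H₀.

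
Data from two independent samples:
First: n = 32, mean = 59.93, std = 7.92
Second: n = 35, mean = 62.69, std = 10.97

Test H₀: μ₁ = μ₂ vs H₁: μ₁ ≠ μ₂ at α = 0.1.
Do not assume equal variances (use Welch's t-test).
Welch's two-sample t-test:
H₀: μ₁ = μ₂
H₁: μ₁ ≠ μ₂
s₁²/n₁ = 7.92²/32 = 1.9602,  s₂²/n₂ = 10.97²/35 = 3.4383
SE = √(s₁²/n₁ + s₂²/n₂) = √(1.9602 + 3.4383) = 2.3235
df (Welch-Satterthwaite) = (s₁²/n₁ + s₂²/n₂)² / [(s₁²/n₁)²/(n₁-1) + (s₂²/n₂)²/(n₂-1)] ≈ 61.79
t = (x̄₁ - x̄₂) / SE = (59.93 - 62.69) / 2.3235 = -2.76 / 2.3235 = -1.188
p-value = 0.2394

Since p-value > α = 0.1, we fail to reject H₀.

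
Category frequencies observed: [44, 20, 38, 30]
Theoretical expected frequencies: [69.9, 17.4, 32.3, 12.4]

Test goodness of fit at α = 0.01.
Chi-square goodness of fit test:
H₀: observed counts match expected distribution
H₁: observed counts differ from expected distribution
df = k - 1 = 3
χ² = Σ(O - E)²/E
   = (44 - 69.9)²/69.9 + (20 - 17.4)²/17.4 + (38 - 32.3)²/32.3 + (30 - 12.4)²/12.4
   = 9.597 + 0.389 + 1.006 + 24.981
   = 35.97
p-value < 0.0001

Since p-value < α = 0.01, we reject H₀.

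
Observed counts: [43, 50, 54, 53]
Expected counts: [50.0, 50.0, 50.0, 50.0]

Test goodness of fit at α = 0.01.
Chi-square goodness of fit test:
H₀: observed counts match expected distribution
H₁: observed counts differ from expected distribution
df = k - 1 = 3
χ² = Σ(O - E)²/E
   = (43 - 50.0)²/50.0 + (50 - 50.0)²/50.0 + (54 - 50.0)²/50.0 + (53 - 50.0)²/50.0
   = 0.980 + 0.000 + 0.320 + 0.180
   = 1.48
p-value = 0.6869

Since p-value > α = 0.01, we fail to reject H₀.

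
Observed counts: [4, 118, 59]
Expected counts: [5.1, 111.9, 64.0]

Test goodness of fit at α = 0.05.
Chi-square goodness of fit test:
H₀: observed counts match expected distribution
H₁: observed counts differ from expected distribution
df = k - 1 = 2
χ² = Σ(O - E)²/E
   = (4 - 5.1)²/5.1 + (118 - 111.9)²/111.9 + (59 - 64.0)²/64.0
   = 0.237 + 0.333 + 0.391
   = 0.96
p-value = 0.6187

Since p-value > α = 0.05, we fail to reject H₀.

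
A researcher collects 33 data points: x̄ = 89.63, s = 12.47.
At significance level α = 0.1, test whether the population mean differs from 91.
One-sample t-test:
H₀: μ = 91
H₁: μ ≠ 91
df = n - 1 = 32
t = (x̄ - μ₀) / (s/√n) = (89.63 - 91) / (12.47/√33) = -0.631
p-value = 0.5324

Since p-value > α = 0.1, we fail to reject H₀.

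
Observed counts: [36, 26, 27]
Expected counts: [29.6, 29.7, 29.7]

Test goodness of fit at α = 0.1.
Chi-square goodness of fit test:
H₀: observed counts match expected distribution
H₁: observed counts differ from expected distribution
df = k - 1 = 2
χ² = Σ(O - E)²/E
   = (36 - 29.6)²/29.6 + (26 - 29.7)²/29.7 + (27 - 29.7)²/29.7
   = 1.384 + 0.461 + 0.245
   = 2.09
p-value = 0.3517

Since p-value > α = 0.1, we fail to reject H₀.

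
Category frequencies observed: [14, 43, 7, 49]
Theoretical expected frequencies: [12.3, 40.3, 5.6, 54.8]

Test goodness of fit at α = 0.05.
Chi-square goodness of fit test:
H₀: observed counts match expected distribution
H₁: observed counts differ from expected distribution
df = k - 1 = 3
χ² = Σ(O - E)²/E
   = (14 - 12.3)²/12.3 + (43 - 40.3)²/40.3 + (7 - 5.6)²/5.6 + (49 - 54.8)²/54.8
   = 0.235 + 0.181 + 0.350 + 0.614
   = 1.38
p-value = 0.7103

Since p-value > α = 0.05, we fail to reject H₀.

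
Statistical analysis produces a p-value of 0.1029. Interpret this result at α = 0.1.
Since p = 0.1029 > α = 0.1, fail to reject H₀.
There is insufficient evidence to reject the null hypothesis; the result is not statistically significant at the 0.1 level.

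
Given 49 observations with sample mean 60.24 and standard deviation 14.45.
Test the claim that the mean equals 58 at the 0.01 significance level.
One-sample t-test:
H₀: μ = 58
H₁: μ ≠ 58
df = n - 1 = 48
t = (x̄ - μ₀) / (s/√n) = (60.24 - 58) / (14.45/√49) = 1.085
p-value = 0.2833

Since p-value > α = 0.01, we fail to reject H₀.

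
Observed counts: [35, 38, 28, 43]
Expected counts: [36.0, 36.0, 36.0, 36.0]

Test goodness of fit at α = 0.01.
Chi-square goodness of fit test:
H₀: observed counts match expected distribution
H₁: observed counts differ from expected distribution
df = k - 1 = 3
χ² = Σ(O - E)²/E
   = (35 - 36.0)²/36.0 + (38 - 36.0)²/36.0 + (28 - 36.0)²/36.0 + (43 - 36.0)²/36.0
   = 0.028 + 0.111 + 1.778 + 1.361
   = 3.28
p-value = 0.3507

Since p-value > α = 0.01, we fail to reject H₀.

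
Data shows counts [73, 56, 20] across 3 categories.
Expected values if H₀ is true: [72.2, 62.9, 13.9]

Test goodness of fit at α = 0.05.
Chi-square goodness of fit test:
H₀: observed counts match expected distribution
H₁: observed counts differ from expected distribution
df = k - 1 = 2
χ² = Σ(O - E)²/E
   = (73 - 72.2)²/72.2 + (56 - 62.9)²/62.9 + (20 - 13.9)²/13.9
   = 0.009 + 0.757 + 2.677
   = 3.44
p-value = 0.1788

Since p-value > α = 0.05, we fail to reject H₀.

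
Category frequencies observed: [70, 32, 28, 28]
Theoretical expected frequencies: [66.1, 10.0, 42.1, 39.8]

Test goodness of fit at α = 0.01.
Chi-square goodness of fit test:
H₀: observed counts match expected distribution
H₁: observed counts differ from expected distribution
df = k - 1 = 3
χ² = Σ(O - E)²/E
   = (70 - 66.1)²/66.1 + (32 - 10.0)²/10.0 + (28 - 42.1)²/42.1 + (28 - 39.8)²/39.8
   = 0.230 + 48.400 + 4.722 + 3.498
   = 56.85
p-value < 0.0001

Since p-value < α = 0.01, we reject H₀.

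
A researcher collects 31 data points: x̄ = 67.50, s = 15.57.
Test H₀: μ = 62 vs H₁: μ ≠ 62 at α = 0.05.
One-sample t-test:
H₀: μ = 62
H₁: μ ≠ 62
df = n - 1 = 30
t = (x̄ - μ₀) / (s/√n) = (67.50 - 62) / (15.57/√31) = 1.967
p-value = 0.0585

Since p-value > α = 0.05, we fail to reject H₀.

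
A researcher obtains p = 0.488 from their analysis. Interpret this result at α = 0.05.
Since p = 0.488 > α = 0.05, fail to reject H₀.
There is insufficient evidence to reject the null hypothesis; the result is not statistically significant at the 0.05 level.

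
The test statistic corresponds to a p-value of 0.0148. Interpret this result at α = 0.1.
Since p = 0.0148 < α = 0.1, reject H₀.
There is sufficient evidence to reject the null hypothesis; the result is statistically significant at the 0.1 level.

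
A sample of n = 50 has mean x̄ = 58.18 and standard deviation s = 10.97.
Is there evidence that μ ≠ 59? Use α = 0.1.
One-sample t-test:
H₀: μ = 59
H₁: μ ≠ 59
df = n - 1 = 49
t = (x̄ - μ₀) / (s/√n) = (58.18 - 59) / (10.97/√50) = -0.529
p-value = 0.5995

Since p-value > α = 0.1, we fail to reject H₀.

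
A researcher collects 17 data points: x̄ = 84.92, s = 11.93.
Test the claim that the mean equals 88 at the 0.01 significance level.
One-sample t-test:
H₀: μ = 88
H₁: μ ≠ 88
df = n - 1 = 16
t = (x̄ - μ₀) / (s/√n) = (84.92 - 88) / (11.93/√17) = -1.064
p-value = 0.3029

Since p-value > α = 0.01, we fail to reject H₀.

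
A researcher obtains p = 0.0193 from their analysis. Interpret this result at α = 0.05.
Since p = 0.0193 < α = 0.05, reject H₀.
There is sufficient evidence to reject the null hypothesis; the result is statistically significant at the 0.05 level.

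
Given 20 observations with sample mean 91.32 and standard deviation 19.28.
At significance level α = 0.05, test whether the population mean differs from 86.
One-sample t-test:
H₀: μ = 86
H₁: μ ≠ 86
df = n - 1 = 19
t = (x̄ - μ₀) / (s/√n) = (91.32 - 86) / (19.28/√20) = 1.234
p-value = 0.2322

Since p-value > α = 0.05, we fail to reject H₀.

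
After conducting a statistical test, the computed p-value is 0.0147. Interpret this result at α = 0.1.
Since p = 0.0147 < α = 0.1, reject H₀.
There is sufficient evidence to reject the null hypothesis; the result is statistically significant at the 0.1 level.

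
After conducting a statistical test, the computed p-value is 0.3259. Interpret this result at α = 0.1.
Since p = 0.3259 > α = 0.1, fail to reject H₀.
There is insufficient evidence to reject the null hypothesis; the result is not statistically significant at the 0.1 level.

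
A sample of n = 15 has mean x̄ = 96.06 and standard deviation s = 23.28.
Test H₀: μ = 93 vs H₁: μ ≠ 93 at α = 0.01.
One-sample t-test:
H₀: μ = 93
H₁: μ ≠ 93
df = n - 1 = 14
t = (x̄ - μ₀) / (s/√n) = (96.06 - 93) / (23.28/√15) = 0.509
p-value = 0.6186

Since p-value > α = 0.01, we fail to reject H₀.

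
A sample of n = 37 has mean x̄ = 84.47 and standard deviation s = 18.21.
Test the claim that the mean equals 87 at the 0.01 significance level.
One-sample t-test:
H₀: μ = 87
H₁: μ ≠ 87
df = n - 1 = 36
t = (x̄ - μ₀) / (s/√n) = (84.47 - 87) / (18.21/√37) = -0.845
p-value = 0.4036

Since p-value > α = 0.01, we fail to reject H₀.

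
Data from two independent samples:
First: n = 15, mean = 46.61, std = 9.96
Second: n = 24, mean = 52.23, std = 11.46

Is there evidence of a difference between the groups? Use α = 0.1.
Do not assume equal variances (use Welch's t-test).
Welch's two-sample t-test:
H₀: μ₁ = μ₂
H₁: μ₁ ≠ μ₂
s₁²/n₁ = 9.96²/15 = 6.6134,  s₂²/n₂ = 11.46²/24 = 5.4722
SE = √(s₁²/n₁ + s₂²/n₂) = √(6.6134 + 5.4722) = 3.4764
df (Welch-Satterthwaite) = (s₁²/n₁ + s₂²/n₂)² / [(s₁²/n₁)²/(n₁-1) + (s₂²/n₂)²/(n₂-1)] ≈ 33.00
t = (x̄₁ - x̄₂) / SE = (46.61 - 52.23) / 3.4764 = -5.62 / 3.4764 = -1.617
p-value = 0.1155

Since p-value > α = 0.1, we fail to reject H₀.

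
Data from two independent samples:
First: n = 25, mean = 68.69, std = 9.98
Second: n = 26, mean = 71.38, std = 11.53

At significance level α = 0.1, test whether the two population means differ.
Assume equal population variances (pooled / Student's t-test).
Student's two-sample t-test (equal variances):
H₀: μ₁ = μ₂
H₁: μ₁ ≠ μ₂
df = n₁ + n₂ - 2 = 49
Pooled variance s_p² = [(n₁-1)s₁² + (n₂-1)s₂²] / (n₁ + n₂ - 2) = [(24)(9.98²) + (25)(11.53²)] / 49 = 116.6109
SE = √(s_p²(1/n₁ + 1/n₂)) = √(116.6109 × (1/25 + 1/26)) = 3.0248
t = (x̄₁ - x̄₂) / SE = (68.69 - 71.38) / 3.0248 = -2.69 / 3.0248 = -0.889
p-value = 0.3782

Since p-value > α = 0.1, we fail to reject H₀.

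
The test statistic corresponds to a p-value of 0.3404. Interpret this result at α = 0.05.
Since p = 0.3404 > α = 0.05, fail to reject H₀.
There is insufficient evidence to reject the null hypothesis; the result is not statistically significant at the 0.05 level.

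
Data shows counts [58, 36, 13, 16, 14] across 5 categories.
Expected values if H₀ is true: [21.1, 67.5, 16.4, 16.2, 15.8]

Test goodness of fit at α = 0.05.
Chi-square goodness of fit test:
H₀: observed counts match expected distribution
H₁: observed counts differ from expected distribution
df = k - 1 = 4
χ² = Σ(O - E)²/E
   = (58 - 21.1)²/21.1 + (36 - 67.5)²/67.5 + (13 - 16.4)²/16.4 + (16 - 16.2)²/16.2 + (14 - 15.8)²/15.8
   = 64.531 + 14.700 + 0.705 + 0.002 + 0.205
   = 80.14
p-value < 0.0001

Since p-value < α = 0.05, we reject H₀.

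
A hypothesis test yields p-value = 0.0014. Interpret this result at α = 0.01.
Since p = 0.0014 < α = 0.01, reject H₀.
There is sufficient evidence to reject the null hypothesis; the result is statistically significant at the 0.01 level.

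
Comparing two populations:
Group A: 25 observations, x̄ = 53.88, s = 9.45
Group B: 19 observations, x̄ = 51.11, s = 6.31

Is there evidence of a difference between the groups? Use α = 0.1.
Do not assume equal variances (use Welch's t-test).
Welch's two-sample t-test:
H₀: μ₁ = μ₂
H₁: μ₁ ≠ μ₂
s₁²/n₁ = 9.45²/25 = 3.5721,  s₂²/n₂ = 6.31²/19 = 2.0956
SE = √(s₁²/n₁ + s₂²/n₂) = √(3.5721 + 2.0956) = 2.3807
df (Welch-Satterthwaite) = (s₁²/n₁ + s₂²/n₂)² / [(s₁²/n₁)²/(n₁-1) + (s₂²/n₂)²/(n₂-1)] ≈ 41.41
t = (x̄₁ - x̄₂) / SE = (53.88 - 51.11) / 2.3807 = 2.77 / 2.3807 = 1.164
p-value = 0.2513

Since p-value > α = 0.1, we fail to reject H₀.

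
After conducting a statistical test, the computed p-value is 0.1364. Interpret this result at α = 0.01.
Since p = 0.1364 > α = 0.01, fail to reject H₀.
There is insufficient evidence to reject the null hypothesis; the result is not statistically significant at the 0.01 level.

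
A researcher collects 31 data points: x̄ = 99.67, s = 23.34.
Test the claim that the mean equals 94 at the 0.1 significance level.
One-sample t-test:
H₀: μ = 94
H₁: μ ≠ 94
df = n - 1 = 30
t = (x̄ - μ₀) / (s/√n) = (99.67 - 94) / (23.34/√31) = 1.353
p-value = 0.1863

Since p-value > α = 0.1, we fail to reject H₀.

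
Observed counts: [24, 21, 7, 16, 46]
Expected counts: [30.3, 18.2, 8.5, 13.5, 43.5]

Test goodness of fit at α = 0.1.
Chi-square goodness of fit test:
H₀: observed counts match expected distribution
H₁: observed counts differ from expected distribution
df = k - 1 = 4
χ² = Σ(O - E)²/E
   = (24 - 30.3)²/30.3 + (21 - 18.2)²/18.2 + (7 - 8.5)²/8.5 + (16 - 13.5)²/13.5 + (46 - 43.5)²/43.5
   = 1.310 + 0.431 + 0.265 + 0.463 + 0.144
   = 2.61
p-value = 0.6247

Since p-value > α = 0.1, we fail to reject H₀.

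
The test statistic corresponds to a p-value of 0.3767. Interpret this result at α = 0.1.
Since p = 0.3767 > α = 0.1, fail to reject H₀.
There is insufficient evidence to reject the null hypothesis; the result is not statistically significant at the 0.1 level.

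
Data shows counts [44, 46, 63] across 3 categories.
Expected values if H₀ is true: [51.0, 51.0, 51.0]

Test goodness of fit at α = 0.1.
Chi-square goodness of fit test:
H₀: observed counts match expected distribution
H₁: observed counts differ from expected distribution
df = k - 1 = 2
χ² = Σ(O - E)²/E
   = (44 - 51.0)²/51.0 + (46 - 51.0)²/51.0 + (63 - 51.0)²/51.0
   = 0.961 + 0.490 + 2.824
   = 4.27
p-value = 0.1180

Since p-value > α = 0.1, we fail to reject H₀.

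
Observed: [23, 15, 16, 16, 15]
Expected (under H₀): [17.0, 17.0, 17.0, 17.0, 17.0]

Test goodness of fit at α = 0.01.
Chi-square goodness of fit test:
H₀: observed counts match expected distribution
H₁: observed counts differ from expected distribution
df = k - 1 = 4
χ² = Σ(O - E)²/E
   = (23 - 17.0)²/17.0 + (15 - 17.0)²/17.0 + (16 - 17.0)²/17.0 + (16 - 17.0)²/17.0 + (15 - 17.0)²/17.0
   = 2.118 + 0.235 + 0.059 + 0.059 + 0.235
   = 2.71
p-value = 0.6082

Since p-value > α = 0.01, we fail to reject H₀.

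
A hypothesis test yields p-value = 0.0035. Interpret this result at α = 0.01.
Since p = 0.0035 < α = 0.01, reject H₀.
There is sufficient evidence to reject the null hypothesis; the result is statistically significant at the 0.01 level.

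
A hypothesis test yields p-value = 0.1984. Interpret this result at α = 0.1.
Since p = 0.1984 > α = 0.1, fail to reject H₀.
There is insufficient evidence to reject the null hypothesis; the result is not statistically significant at the 0.1 level.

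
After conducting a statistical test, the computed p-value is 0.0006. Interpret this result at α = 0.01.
Since p = 0.0006 < α = 0.01, reject H₀.
There is sufficient evidence to reject the null hypothesis; the result is statistically significant at the 0.01 level.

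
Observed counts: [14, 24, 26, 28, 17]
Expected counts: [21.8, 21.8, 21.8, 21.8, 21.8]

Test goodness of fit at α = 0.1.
Chi-square goodness of fit test:
H₀: observed counts match expected distribution
H₁: observed counts differ from expected distribution
df = k - 1 = 4
χ² = Σ(O - E)²/E
   = (14 - 21.8)²/21.8 + (24 - 21.8)²/21.8 + (26 - 21.8)²/21.8 + (28 - 21.8)²/21.8 + (17 - 21.8)²/21.8
   = 2.791 + 0.222 + 0.809 + 1.763 + 1.057
   = 6.64
p-value = 0.1560

Since p-value > α = 0.1, we fail to reject H₀.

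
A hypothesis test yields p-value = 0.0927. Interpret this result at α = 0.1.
Since p = 0.0927 < α = 0.1, reject H₀.
There is sufficient evidence to reject the null hypothesis; the result is statistically significant at the 0.1 level.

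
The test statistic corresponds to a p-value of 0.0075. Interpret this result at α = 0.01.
Since p = 0.0075 < α = 0.01, reject H₀.
There is sufficient evidence to reject the null hypothesis; the result is statistically significant at the 0.01 level.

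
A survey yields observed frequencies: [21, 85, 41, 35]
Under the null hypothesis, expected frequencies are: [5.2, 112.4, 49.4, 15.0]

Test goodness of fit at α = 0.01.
Chi-square goodness of fit test:
H₀: observed counts match expected distribution
H₁: observed counts differ from expected distribution
df = k - 1 = 3
χ² = Σ(O - E)²/E
   = (21 - 5.2)²/5.2 + (85 - 112.4)²/112.4 + (41 - 49.4)²/49.4 + (35 - 15.0)²/15.0
   = 48.008 + 6.679 + 1.428 + 26.667
   = 82.78
p-value < 0.0001

Since p-value < α = 0.01, we reject H₀.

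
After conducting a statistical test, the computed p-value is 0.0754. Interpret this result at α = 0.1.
Since p = 0.0754 < α = 0.1, reject H₀.
There is sufficient evidence to reject the null hypothesis; the result is statistically significant at the 0.1 level.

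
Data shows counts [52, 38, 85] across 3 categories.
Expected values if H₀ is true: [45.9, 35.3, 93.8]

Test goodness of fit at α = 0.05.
Chi-square goodness of fit test:
H₀: observed counts match expected distribution
H₁: observed counts differ from expected distribution
df = k - 1 = 2
χ² = Σ(O - E)²/E
   = (52 - 45.9)²/45.9 + (38 - 35.3)²/35.3 + (85 - 93.8)²/93.8
   = 0.811 + 0.207 + 0.826
   = 1.84
p-value = 0.3980

Since p-value > α = 0.05, we fail to reject H₀.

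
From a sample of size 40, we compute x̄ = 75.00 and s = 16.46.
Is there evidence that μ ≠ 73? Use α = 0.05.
One-sample t-test:
H₀: μ = 73
H₁: μ ≠ 73
df = n - 1 = 39
t = (x̄ - μ₀) / (s/√n) = (75.00 - 73) / (16.46/√40) = 0.768
p-value = 0.4468

Since p-value > α = 0.05, we fail to reject H₀.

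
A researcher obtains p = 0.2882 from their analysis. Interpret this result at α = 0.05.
Since p = 0.2882 > α = 0.05, fail to reject H₀.
There is insufficient evidence to reject the null hypothesis; the result is not statistically significant at the 0.05 level.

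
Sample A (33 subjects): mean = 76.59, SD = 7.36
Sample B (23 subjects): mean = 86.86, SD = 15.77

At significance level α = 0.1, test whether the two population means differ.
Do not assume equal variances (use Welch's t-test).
Welch's two-sample t-test:
H₀: μ₁ = μ₂
H₁: μ₁ ≠ μ₂
s₁²/n₁ = 7.36²/33 = 1.6415,  s₂²/n₂ = 15.77²/23 = 10.8127
SE = √(s₁²/n₁ + s₂²/n₂) = √(1.6415 + 10.8127) = 3.5291
df (Welch-Satterthwaite) = (s₁²/n₁ + s₂²/n₂)² / [(s₁²/n₁)²/(n₁-1) + (s₂²/n₂)²/(n₂-1)] ≈ 28.73
t = (x̄₁ - x̄₂) / SE = (76.59 - 86.86) / 3.5291 = -10.27 / 3.5291 = -2.910
p-value = 0.0069

Since p-value < α = 0.1, we reject H₀.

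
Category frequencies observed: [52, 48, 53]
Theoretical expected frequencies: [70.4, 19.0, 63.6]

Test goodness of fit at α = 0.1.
Chi-square goodness of fit test:
H₀: observed counts match expected distribution
H₁: observed counts differ from expected distribution
df = k - 1 = 2
χ² = Σ(O - E)²/E
   = (52 - 70.4)²/70.4 + (48 - 19.0)²/19.0 + (53 - 63.6)²/63.6
   = 4.809 + 44.263 + 1.767
   = 50.84
p-value < 0.0001

Since p-value < α = 0.1, we reject H₀.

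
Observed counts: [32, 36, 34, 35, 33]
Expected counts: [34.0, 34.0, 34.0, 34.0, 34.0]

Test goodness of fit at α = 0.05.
Chi-square goodness of fit test:
H₀: observed counts match expected distribution
H₁: observed counts differ from expected distribution
df = k - 1 = 4
χ² = Σ(O - E)²/E
   = (32 - 34.0)²/34.0 + (36 - 34.0)²/34.0 + (34 - 34.0)²/34.0 + (35 - 34.0)²/34.0 + (33 - 34.0)²/34.0
   = 0.118 + 0.118 + 0.000 + 0.029 + 0.029
   = 0.29
p-value = 0.9902

Since p-value > α = 0.05, we fail to reject H₀.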